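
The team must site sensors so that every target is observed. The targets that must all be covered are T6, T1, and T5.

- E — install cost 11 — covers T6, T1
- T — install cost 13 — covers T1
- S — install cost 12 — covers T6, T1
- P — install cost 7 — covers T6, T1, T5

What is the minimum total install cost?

This is an integer covering problem.
P alone covers T6, T1, T5 — every target.
Total install cost: 7.
No cover costs less than 7.

7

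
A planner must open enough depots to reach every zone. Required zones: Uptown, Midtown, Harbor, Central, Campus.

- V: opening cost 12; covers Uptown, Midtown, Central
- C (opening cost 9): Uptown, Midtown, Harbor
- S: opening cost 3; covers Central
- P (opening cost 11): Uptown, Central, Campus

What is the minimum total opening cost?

20

The greedy cost-per-new-zone heuristic would pick C, S, and P for 23, but a cheaper cover exists.
Choose C and P: together they cover Uptown, Midtown, Harbor, Central, Campus — every zone.
Total opening cost: 9 + 11 = 20.
No cover costs less than 20.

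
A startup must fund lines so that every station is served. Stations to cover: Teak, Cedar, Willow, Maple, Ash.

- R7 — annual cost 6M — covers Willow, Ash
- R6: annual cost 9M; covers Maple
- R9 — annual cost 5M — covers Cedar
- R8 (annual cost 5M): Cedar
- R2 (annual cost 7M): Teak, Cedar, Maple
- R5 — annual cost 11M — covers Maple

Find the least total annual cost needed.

13

Choose R7 and R2: together they cover Teak, Cedar, Willow, Maple, Ash — every station.
Total annual cost: 6 + 7 = 13.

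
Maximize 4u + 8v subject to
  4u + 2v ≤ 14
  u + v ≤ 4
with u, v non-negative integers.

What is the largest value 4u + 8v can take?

(u,v)=(0,4) is feasible, giving 32.
(u,v)=(1,3) is feasible, giving 28.
(u,v)=(0,3) is feasible, giving 24.
The best lattice point is (0,4), giving 32.

32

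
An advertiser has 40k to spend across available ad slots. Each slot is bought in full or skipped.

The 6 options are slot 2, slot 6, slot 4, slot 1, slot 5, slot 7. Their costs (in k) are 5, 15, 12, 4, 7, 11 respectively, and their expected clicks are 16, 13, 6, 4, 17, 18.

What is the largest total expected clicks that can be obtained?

slot 2 + slot 4 + slot 1 + slot 5 + slot 7: cost 5 + 12 + 4 + 7 + 11 = 39 ≤ 40, expected clicks 16 + 6 + 4 + 17 + 18 = 61.
slot 2 + slot 4 + slot 5 + slot 7: cost 5 + 12 + 7 + 11 = 35 ≤ 40, expected clicks 16 + 6 + 17 + 18 = 57.
slot 2 + slot 6 + slot 5 + slot 7: cost 5 + 15 + 7 + 11 = 38 ≤ 40, expected clicks 16 + 13 + 17 + 18 = 64.
Best is slot 2, slot 6, slot 5, and slot 7 with total expected clicks 64.

64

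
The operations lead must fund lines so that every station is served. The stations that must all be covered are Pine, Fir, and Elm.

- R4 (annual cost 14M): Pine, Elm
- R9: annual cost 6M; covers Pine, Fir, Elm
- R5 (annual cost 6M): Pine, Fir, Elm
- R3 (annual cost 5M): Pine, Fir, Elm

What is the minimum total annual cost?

R3 alone covers Pine, Fir, Elm — every station.
Total annual cost: 5.
No cover costs less than 5.

5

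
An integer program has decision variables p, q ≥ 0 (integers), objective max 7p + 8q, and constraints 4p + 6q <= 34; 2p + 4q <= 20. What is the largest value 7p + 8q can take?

57

Relaxing integrality, the LP optimum is 59.50 at (p,q) = (8.5, 0), which is not an integer point.
(p,q)=(7,1): 4·7+6·1=34≤34, 2·7+4·1=18≤20, objective 57.
(p,q)=(8,0): 4·8+6·0=32≤34, 2·8+4·0=16≤20, objective 56.
(p,q)=(6,1): 4·6+6·1=30≤34, 2·6+4·1=16≤20, objective 50.
The best lattice point is (7,1), giving 57.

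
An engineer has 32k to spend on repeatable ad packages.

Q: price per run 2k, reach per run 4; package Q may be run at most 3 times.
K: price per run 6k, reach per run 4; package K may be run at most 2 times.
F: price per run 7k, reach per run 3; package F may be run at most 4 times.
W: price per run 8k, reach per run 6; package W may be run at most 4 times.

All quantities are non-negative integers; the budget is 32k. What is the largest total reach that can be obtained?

30

This is a bounded integer knapsack.
Q has the best ratio (4/2); taking only Q gives at most 3×4 = 12 (stopped by the supply cap of 3).
Mixing does better — 3×Q and 3×W: price 30 ≤ 32, reach 3·4 + 3·6 = 30.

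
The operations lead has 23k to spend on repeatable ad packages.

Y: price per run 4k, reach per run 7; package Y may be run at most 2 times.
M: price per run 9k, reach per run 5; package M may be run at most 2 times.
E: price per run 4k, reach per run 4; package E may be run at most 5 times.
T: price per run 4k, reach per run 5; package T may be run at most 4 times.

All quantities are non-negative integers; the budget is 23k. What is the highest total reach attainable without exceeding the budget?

Take 2×Y and 3×T: price 20 ≤ 23, reach 2·7 + 3·5 = 29.
Y has the best ratio (7/4) and is taken to its limit of 2; remaining capacity is filled optimally with the others.

29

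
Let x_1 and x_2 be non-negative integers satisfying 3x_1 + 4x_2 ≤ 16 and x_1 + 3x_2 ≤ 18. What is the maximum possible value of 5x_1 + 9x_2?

(x_1,x_2)=(0,4) is feasible, giving 36.
(x_1,x_2)=(1,3) is feasible, giving 32.
(x_1,x_2)=(0,3) is feasible, giving 27.
Maximum is 36 at (x_1,x_2)=(0,4).

36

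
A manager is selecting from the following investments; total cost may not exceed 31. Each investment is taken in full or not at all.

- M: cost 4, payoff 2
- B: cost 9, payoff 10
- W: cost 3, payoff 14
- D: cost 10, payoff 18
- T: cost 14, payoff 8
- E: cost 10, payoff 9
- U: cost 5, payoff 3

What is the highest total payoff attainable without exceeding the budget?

This is a 0-1 knapsack instance.
Allowing fractional choices, the relaxed optimum would be about 50.1, but investments are indivisible.
M + B + W + D + U: cost 4 + 9 + 3 + 10 + 5 = 31 ≤ 31, payoff 2 + 10 + 14 + 18 + 3 = 47.
B + W + D + U: cost 9 + 3 + 10 + 5 = 27 ≤ 31, payoff 10 + 14 + 18 + 3 = 45.
M + B + W + D: cost 4 + 9 + 3 + 10 = 26 ≤ 31, payoff 2 + 10 + 14 + 18 = 44.
Best is M, B, W, D, and U with total payoff 47.

47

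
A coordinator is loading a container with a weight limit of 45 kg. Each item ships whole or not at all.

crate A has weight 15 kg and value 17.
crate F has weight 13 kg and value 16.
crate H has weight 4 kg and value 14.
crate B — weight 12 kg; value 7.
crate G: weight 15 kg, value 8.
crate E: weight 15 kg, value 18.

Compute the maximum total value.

crate F + crate H + crate B + crate E: weight 13 + 4 + 12 + 15 = 44 ≤ 45, value 16 + 14 + 7 + 18 = 55.
crate A + crate F + crate E: weight 15 + 13 + 15 = 43 ≤ 45, value 17 + 16 + 18 = 51.
crate A + crate F + crate H + crate B: weight 15 + 13 + 4 + 12 = 44 ≤ 45, value 17 + 16 + 14 + 7 = 54.
Best is crate F, crate H, crate B, and crate E with total value 55.

55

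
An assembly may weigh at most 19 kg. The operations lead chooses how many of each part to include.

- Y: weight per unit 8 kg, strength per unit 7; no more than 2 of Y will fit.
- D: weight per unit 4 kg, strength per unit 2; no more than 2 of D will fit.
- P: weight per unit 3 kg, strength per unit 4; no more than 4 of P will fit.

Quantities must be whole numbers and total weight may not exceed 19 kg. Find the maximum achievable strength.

19

P has the best ratio (4/3); taking only P gives at most 4×4 = 16 (stopped by the supply cap of 4).
Mixing does better — 1×Y and 3×P: weight 17 ≤ 19, strength 1·7 + 3·4 = 19.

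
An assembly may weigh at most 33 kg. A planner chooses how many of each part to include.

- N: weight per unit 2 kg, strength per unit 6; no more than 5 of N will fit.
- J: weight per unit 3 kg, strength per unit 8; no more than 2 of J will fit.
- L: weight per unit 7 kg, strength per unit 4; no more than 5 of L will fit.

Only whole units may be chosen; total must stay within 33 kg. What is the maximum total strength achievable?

54

Take 5×N, 2×J, and 2×L: weight 30 ≤ 33, strength 5·6 + 2·8 + 2·4 = 54.
N has the best ratio (6/2) and is taken to its limit of 5; remaining capacity is filled optimally with the others.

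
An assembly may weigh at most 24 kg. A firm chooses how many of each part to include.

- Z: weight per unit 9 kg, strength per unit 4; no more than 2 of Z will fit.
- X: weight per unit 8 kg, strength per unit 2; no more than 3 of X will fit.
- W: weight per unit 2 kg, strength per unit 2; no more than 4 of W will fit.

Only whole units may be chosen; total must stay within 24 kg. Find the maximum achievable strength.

W has the best ratio (2/2); taking only W gives at most 4×2 = 8 (stopped by the supply cap of 4).
Mixing does better — 2×Z and 3×W: weight 24 ≤ 24, strength 2·4 + 3·2 = 14.

14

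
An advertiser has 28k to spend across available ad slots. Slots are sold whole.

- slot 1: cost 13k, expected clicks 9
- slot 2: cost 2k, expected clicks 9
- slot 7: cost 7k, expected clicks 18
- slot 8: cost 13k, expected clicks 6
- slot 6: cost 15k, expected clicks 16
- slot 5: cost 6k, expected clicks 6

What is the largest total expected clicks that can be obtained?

Allowing fractional choices, the relaxed optimum would be about 47.0, but ad slots are indivisible.
slot 1 + slot 2 + slot 7 + slot 5: cost 13 + 2 + 7 + 6 = 28 ≤ 28, expected clicks 9 + 9 + 18 + 6 = 42.
slot 2 + slot 7 + slot 6: cost 2 + 7 + 15 = 24 ≤ 28, expected clicks 9 + 18 + 16 = 43.
Best is slot 2, slot 7, and slot 6 with total expected clicks 43.

43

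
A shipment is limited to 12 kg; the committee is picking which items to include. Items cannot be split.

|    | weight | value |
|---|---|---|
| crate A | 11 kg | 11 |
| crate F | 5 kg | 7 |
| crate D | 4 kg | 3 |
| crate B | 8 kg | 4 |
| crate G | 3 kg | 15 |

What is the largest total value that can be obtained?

This is an integer program with binary decision variables.
crate F + crate G: weight 5 + 3 = 8 ≤ 12, value 7 + 15 = 22.
crate F + crate D + crate G: weight 5 + 4 + 3 = 12 ≤ 12, value 7 + 3 + 15 = 25.
Best is crate F, crate D, and crate G with total value 25.

25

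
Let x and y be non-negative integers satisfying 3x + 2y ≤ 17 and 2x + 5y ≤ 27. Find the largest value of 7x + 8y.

(x,y)=(3,4) is feasible, giving 53.
(x,y)=(1,5) is feasible, giving 47.
(x,y)=(2,4) is feasible, giving 46.
(x,y)=(3,3) is feasible, giving 45.
No feasible integer point exceeds 53.

53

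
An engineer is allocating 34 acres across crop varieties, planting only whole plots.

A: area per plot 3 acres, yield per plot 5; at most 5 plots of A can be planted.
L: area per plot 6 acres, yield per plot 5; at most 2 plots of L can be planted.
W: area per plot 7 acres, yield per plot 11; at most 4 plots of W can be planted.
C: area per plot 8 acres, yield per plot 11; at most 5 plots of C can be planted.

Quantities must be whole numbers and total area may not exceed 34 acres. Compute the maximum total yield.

A has the best ratio (5/3); taking only A gives at most 5×5 = 25 (stopped by the supply cap of 5).
Mixing does better — 2×A and 4×W: area 34 ≤ 34, yield 2·5 + 4·11 = 54.

54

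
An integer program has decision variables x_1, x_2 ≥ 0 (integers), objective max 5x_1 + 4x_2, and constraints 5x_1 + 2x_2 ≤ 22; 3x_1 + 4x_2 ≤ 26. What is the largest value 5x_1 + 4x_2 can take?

30

The continuous relaxation peaks at (2.57, 4.57) with value 31.14; rounding to a feasible lattice point costs some objective.
(x_1,x_2)=(2,5): 5·2+2·5=20≤22, 3·2+4·5=26≤26, objective 30.
(x_1,x_2)=(3,3): 5·3+2·3=21≤22, 3·3+4·3=21≤26, objective 27.
Maximum is 30 at (x_1,x_2)=(2,5).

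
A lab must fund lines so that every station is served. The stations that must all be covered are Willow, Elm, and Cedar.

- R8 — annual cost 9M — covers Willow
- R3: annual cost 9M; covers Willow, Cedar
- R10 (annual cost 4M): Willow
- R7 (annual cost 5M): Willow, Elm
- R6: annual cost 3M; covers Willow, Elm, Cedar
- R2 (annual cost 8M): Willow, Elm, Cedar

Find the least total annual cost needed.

R6 alone covers Willow, Elm, Cedar — every station.
Total annual cost: 3.
No cover costs less than 3.

3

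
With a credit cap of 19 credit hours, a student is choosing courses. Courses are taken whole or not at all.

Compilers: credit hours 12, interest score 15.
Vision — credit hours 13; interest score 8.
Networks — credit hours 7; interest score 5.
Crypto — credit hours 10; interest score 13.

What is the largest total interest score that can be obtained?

20

This is a 0-1 knapsack instance.
Allowing fractional choices, the relaxed optimum would be about 24.2, but courses are indivisible.
Compilers + Networks: credit hours 12 + 7 = 19 ≤ 19, interest score 15 + 5 = 20.
Networks + Crypto: credit hours 7 + 10 = 17 ≤ 19, interest score 5 + 13 = 18.
Compilers: credit hours 12 ≤ 19, interest score 15.
Best is Compilers and Networks with total interest score 20.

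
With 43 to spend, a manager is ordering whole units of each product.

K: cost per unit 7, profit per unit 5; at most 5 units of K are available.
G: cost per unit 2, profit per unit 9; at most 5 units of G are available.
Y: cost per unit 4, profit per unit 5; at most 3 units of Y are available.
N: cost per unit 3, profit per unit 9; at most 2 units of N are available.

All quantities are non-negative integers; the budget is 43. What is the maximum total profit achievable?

G has the best ratio (9/2); taking only G gives at most 5×9 = 45 (stopped by the supply cap of 5).
Mixing does better — 2×K, 5×G, 3×Y, and 2×N: cost 42 ≤ 43, profit 2·5 + 5·9 + 3·5 + 2·9 = 88.

88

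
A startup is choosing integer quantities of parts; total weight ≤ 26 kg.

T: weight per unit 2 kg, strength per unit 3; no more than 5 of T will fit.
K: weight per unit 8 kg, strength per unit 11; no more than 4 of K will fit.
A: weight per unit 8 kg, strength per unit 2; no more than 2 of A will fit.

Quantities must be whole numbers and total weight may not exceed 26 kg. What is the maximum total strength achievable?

37

5×T and 2×K: weight 26 ≤ 26, strength 5·3 + 2·11 = 37.
1×T and 3×K: weight 26 ≤ 26, strength 1·3 + 3·11 = 36.
Best is 37.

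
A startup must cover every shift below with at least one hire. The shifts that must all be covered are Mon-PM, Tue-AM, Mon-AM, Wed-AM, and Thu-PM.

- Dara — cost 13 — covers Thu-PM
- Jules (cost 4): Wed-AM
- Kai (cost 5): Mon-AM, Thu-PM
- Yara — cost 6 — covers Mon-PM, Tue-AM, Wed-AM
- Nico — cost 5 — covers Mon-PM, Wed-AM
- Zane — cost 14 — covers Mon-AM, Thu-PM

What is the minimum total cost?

11

Choose Kai and Yara: together they cover Mon-PM, Tue-AM, Mon-AM, Wed-AM, Thu-PM — every shift.
Total cost: 5 + 6 = 11.
No cover costs less than 11.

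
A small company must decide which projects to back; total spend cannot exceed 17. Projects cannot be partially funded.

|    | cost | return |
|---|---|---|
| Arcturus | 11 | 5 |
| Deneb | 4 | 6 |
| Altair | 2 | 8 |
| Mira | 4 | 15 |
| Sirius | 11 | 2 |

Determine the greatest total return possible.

29

This is an integer program with binary decision variables.
Deneb + Altair + Mira: cost 4 + 2 + 4 = 10 ≤ 17, return 6 + 8 + 15 = 29.
Arcturus + Altair + Mira: cost 11 + 2 + 4 = 17 ≤ 17, return 5 + 8 + 15 = 28.
Altair + Mira + Sirius: cost 2 + 4 + 11 = 17 ≤ 17, return 8 + 15 + 2 = 25.
Best is Deneb, Altair, and Mira with total return 29.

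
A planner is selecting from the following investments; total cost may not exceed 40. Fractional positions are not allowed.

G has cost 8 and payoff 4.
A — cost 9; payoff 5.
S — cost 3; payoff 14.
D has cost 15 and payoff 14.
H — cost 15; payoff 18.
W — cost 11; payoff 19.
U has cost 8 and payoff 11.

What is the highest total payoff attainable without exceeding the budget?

62

Allowing fractional choices, the relaxed optimum would be about 64.8, but investments are indivisible.
A + S + H + W: cost 9 + 3 + 15 + 11 = 38 ≤ 40, payoff 5 + 14 + 18 + 19 = 56.
S + D + W + U: cost 3 + 15 + 11 + 8 = 37 ≤ 40, payoff 14 + 14 + 19 + 11 = 58.
S + H + W + U: cost 3 + 15 + 11 + 8 = 37 ≤ 40, payoff 14 + 18 + 19 + 11 = 62.
Best is S, H, W, and U with total payoff 62.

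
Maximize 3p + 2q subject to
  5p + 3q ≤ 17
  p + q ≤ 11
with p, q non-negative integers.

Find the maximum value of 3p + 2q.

Relaxing integrality, the LP optimum is 11.33 at (p,q) = (0, 5.67), which is not an integer point.
(p,q)=(1,4) is feasible, giving 11.
(p,q)=(0,5) is feasible, giving 10.
No feasible integer point exceeds 11.

11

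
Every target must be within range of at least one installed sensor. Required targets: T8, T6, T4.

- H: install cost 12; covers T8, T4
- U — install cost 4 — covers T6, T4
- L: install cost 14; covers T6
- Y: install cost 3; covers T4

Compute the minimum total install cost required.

Choose H and U: together they cover T8, T6, T4 — every target.
Total install cost: 12 + 4 = 16.
No cover costs less than 16.

16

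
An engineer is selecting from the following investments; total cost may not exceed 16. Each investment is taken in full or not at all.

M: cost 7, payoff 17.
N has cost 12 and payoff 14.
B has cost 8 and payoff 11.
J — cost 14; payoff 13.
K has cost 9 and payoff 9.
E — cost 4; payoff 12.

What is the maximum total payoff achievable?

29

This is an integer program with binary decision variables.
Allowing fractional choices, the relaxed optimum would be about 35.9, but investments are indivisible.
M + K: cost 7 + 9 = 16 ≤ 16, payoff 17 + 9 = 26.
M + E: cost 7 + 4 = 11 ≤ 16, payoff 17 + 12 = 29.
M + B: cost 7 + 8 = 15 ≤ 16, payoff 17 + 11 = 28.
Best is M and E with total payoff 29.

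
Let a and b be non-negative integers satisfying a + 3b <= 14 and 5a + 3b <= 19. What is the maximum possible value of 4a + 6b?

28

(a,b)=(1,4): 1·1+3·4=13≤14, 5·1+3·4=17≤19, objective 28.
(a,b)=(2,3): 1·2+3·3=11≤14, 5·2+3·3=19≤19, objective 26.
Maximum is 28 at (a,b)=(1,4).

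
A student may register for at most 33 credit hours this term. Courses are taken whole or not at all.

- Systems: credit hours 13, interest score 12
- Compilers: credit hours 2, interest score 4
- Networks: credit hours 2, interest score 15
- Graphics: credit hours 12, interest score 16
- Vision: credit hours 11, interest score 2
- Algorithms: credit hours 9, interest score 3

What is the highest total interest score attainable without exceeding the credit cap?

Take Systems, Compilers, Networks, and Graphics: credit hours 13 + 2 + 2 + 12 = 29 ≤ 33, interest score 12 + 4 + 15 + 16 = 47.
No other feasible combination does better.

47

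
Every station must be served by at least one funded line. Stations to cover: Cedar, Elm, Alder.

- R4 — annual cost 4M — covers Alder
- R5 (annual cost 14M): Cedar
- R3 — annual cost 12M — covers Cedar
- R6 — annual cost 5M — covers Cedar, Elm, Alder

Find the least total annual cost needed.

5

R6 alone covers Cedar, Elm, Alder — every station.
Total annual cost: 5.
No cover costs less than 5.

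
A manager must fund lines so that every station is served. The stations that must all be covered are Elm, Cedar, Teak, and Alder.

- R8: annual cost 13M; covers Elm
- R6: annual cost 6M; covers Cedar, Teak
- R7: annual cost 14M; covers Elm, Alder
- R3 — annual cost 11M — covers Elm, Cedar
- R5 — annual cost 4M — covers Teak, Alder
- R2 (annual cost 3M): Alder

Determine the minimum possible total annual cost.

Choose R3 and R5: together they cover Elm, Cedar, Teak, Alder — every station.
Total annual cost: 11 + 4 = 15.
No cover costs less than 15.

15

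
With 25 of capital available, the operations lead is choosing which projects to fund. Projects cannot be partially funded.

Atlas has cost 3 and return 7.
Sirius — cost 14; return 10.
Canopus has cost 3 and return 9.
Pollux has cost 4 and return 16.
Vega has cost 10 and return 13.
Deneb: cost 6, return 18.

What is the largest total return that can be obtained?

56

Atlas + Pollux + Vega + Deneb: cost 3 + 4 + 10 + 6 = 23 ≤ 25, return 7 + 16 + 13 + 18 = 54.
Canopus + Pollux + Vega + Deneb: cost 3 + 4 + 10 + 6 = 23 ≤ 25, return 9 + 16 + 13 + 18 = 56.
Atlas + Canopus + Pollux + Deneb: cost 3 + 3 + 4 + 6 = 16 ≤ 25, return 7 + 9 + 16 + 18 = 50.
Best is Canopus, Pollux, Vega, and Deneb with total return 56.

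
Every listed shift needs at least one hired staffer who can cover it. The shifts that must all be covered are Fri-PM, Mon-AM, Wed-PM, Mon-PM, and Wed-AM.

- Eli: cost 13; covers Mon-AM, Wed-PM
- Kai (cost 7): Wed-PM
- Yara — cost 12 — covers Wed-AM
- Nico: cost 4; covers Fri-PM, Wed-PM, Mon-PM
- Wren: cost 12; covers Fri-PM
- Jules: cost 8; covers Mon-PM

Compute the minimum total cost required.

29

Choose Eli, Yara, and Nico: together they cover Fri-PM, Mon-AM, Wed-PM, Mon-PM, Wed-AM — every shift.
Total cost: 13 + 12 + 4 = 29.
No cover costs less than 29.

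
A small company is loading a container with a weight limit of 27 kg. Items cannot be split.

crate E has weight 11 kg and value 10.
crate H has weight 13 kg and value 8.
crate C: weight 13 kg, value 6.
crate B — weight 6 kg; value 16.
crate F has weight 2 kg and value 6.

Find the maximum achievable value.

32

Treat it as a binary knapsack problem.
Allowing fractional choices, the relaxed optimum would be about 36.9, but items are indivisible.
crate E + crate B + crate F: weight 11 + 6 + 2 = 19 ≤ 27, value 10 + 16 + 6 = 32.
crate H + crate B + crate F: weight 13 + 6 + 2 = 21 ≤ 27, value 8 + 16 + 6 = 30.
crate C + crate B + crate F: weight 13 + 6 + 2 = 21 ≤ 27, value 6 + 16 + 6 = 28.
Best is crate E, crate B, and crate F with total value 32.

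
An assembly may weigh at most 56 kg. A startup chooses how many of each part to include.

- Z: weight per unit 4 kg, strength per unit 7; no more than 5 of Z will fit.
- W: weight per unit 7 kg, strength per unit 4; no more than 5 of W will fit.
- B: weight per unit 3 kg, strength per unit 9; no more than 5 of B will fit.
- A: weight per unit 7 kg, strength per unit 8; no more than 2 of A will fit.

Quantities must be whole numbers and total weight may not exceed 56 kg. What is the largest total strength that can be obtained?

100

5×Z, 1×W, 5×B, and 2×A: weight 56 ≤ 56, strength 5·7 + 1·4 + 5·9 + 2·8 = 100.
5×Z, 5×B, and 2×A: weight 49 ≤ 56, strength 5·7 + 5·9 + 2·8 = 96.
Best is 100.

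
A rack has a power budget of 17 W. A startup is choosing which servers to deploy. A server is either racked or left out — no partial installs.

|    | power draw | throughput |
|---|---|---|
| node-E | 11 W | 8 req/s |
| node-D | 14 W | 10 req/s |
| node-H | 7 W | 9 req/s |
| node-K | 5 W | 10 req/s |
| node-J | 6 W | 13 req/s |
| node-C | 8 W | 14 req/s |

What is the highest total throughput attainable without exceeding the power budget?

27

Treat it as a binary knapsack problem.
Allowing fractional choices, the relaxed optimum would be about 33.5, but servers are indivisible.
node-J + node-C: power draw 6 + 8 = 14 ≤ 17, throughput 13 + 14 = 27.
node-K + node-C: power draw 5 + 8 = 13 ≤ 17, throughput 10 + 14 = 24.
Best is node-J and node-C with total throughput 27.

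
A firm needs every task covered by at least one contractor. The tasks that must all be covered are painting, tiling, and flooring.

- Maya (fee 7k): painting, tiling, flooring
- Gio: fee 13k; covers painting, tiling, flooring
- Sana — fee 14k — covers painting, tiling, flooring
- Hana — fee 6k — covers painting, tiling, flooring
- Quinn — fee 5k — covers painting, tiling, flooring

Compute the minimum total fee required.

5

Quinn alone covers painting, tiling, flooring — every task.
Total fee: 5.
No cover costs less than 5.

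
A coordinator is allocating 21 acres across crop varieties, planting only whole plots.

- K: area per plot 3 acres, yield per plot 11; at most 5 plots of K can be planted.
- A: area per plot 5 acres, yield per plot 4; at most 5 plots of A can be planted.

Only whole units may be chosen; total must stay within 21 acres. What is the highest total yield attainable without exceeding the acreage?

59

5×K and 1×A: area 20 ≤ 21, yield 5·11 + 1·4 = 59.
5×K: area 15 ≤ 21, yield 5·11 = 55.
Best is 59.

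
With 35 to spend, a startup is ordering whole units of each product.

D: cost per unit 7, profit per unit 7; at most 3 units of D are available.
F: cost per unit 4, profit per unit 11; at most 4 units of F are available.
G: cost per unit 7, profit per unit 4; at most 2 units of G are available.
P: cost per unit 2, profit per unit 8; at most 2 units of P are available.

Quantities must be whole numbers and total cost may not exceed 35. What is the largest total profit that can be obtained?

74

This is a bounded integer knapsack.
P has the best ratio (8/2); taking only P gives at most 2×8 = 16 (stopped by the supply cap of 2).
Mixing does better — 2×D, 4×F, and 2×P: cost 34 ≤ 35, profit 2·7 + 4·11 + 2·8 = 74.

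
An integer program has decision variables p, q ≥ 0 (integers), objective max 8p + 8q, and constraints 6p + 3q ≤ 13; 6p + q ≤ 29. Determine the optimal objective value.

32

Relaxing integrality, the LP optimum is 34.67 at (p,q) = (0, 4.33), which is not an integer point.
(p,q)=(0,4): 6·0+3·4=12≤13, 6·0+1·4=4≤29, objective 32.
(p,q)=(0,3): 6·0+3·3=9≤13, 6·0+1·3=3≤29, objective 24.
The best lattice point is (0,4), giving 32.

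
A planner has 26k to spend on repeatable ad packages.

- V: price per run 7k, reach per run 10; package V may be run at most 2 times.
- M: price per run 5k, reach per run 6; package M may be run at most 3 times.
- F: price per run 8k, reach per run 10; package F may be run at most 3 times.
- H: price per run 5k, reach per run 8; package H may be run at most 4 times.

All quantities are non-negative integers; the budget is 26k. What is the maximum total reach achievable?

38

H has the best ratio (8/5); taking only H gives at most 4×8 = 32 (stopped by the supply cap of 4).
Mixing does better — 1×M and 4×H: price 25 ≤ 26, reach 1·6 + 4·8 = 38.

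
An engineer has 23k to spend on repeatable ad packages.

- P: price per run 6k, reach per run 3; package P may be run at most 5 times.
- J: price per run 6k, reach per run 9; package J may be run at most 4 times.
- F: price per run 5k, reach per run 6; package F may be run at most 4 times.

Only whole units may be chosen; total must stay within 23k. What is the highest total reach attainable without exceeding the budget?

33

2×J and 2×F: price 22 ≤ 23, reach 2·9 + 2·6 = 30.
3×J and 1×F: price 23 ≤ 23, reach 3·9 + 1·6 = 33.
Best is 33.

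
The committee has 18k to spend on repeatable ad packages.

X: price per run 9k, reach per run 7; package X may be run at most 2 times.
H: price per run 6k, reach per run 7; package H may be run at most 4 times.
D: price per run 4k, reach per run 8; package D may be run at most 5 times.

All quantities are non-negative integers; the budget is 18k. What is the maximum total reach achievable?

Take 4×D: price 16 ≤ 18, reach 4·8 = 32.
No other integer combination yields more.

32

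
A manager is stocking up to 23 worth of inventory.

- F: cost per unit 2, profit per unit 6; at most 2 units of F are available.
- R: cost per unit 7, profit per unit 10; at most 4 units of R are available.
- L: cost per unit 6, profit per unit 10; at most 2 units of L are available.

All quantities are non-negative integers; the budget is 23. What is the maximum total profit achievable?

1×F, 1×R, and 2×L: cost 21 ≤ 23, profit 1·6 + 1·10 + 2·10 = 36.
2×F, 1×R, and 2×L: cost 23 ≤ 23, profit 2·6 + 1·10 + 2·10 = 42.
Best is 42.

42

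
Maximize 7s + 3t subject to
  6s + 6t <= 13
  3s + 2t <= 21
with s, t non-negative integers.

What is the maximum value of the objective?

(s,t)=(2,0) is feasible, giving 14.
(s,t)=(1,1) is feasible, giving 10.
(s,t)=(1,0) is feasible, giving 7.
The best lattice point is (2,0), giving 14.

14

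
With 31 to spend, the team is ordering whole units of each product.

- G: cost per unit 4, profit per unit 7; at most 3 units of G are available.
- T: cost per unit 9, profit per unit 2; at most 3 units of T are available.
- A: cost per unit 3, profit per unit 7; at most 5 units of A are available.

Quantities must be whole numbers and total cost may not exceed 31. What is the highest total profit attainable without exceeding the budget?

Take 3×G and 5×A: cost 27 ≤ 31, profit 3·7 + 5·7 = 56.
A has the best ratio (7/3) and is taken to its limit of 5; remaining capacity is filled optimally with the others.

56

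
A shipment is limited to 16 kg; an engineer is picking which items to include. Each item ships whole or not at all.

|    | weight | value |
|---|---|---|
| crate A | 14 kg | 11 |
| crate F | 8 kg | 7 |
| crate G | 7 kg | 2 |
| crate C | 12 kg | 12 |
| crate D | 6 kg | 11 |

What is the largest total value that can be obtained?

Allowing fractional choices, the relaxed optimum would be about 21.0, but items are indivisible.
crate G + crate D: weight 7 + 6 = 13 ≤ 16, value 2 + 11 = 13.
crate F + crate D: weight 8 + 6 = 14 ≤ 16, value 7 + 11 = 18.
crate C: weight 12 ≤ 16, value 12.
Best is crate F and crate D with total value 18.

18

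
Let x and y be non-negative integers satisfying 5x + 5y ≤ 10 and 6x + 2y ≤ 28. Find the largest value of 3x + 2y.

6

(x,y)=(2,0): 5·2+5·0=10≤10, 6·2+2·0=12≤28, objective 6.
(x,y)=(1,1): 5·1+5·1=10≤10, 6·1+2·1=8≤28, objective 5.
(x,y)=(1,0): 5·1+5·0=5≤10, 6·1+2·0=6≤28, objective 3.
No feasible integer point exceeds 6.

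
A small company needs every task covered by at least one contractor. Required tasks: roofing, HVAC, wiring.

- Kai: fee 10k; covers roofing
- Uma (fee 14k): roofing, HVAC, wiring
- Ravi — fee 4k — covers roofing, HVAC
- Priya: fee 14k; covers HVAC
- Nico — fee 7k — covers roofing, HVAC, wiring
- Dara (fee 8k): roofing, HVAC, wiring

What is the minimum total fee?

This is a weighted set-cover instance.
The greedy cost-per-new-task heuristic would pick Ravi and Nico for 11, but a cheaper cover exists.
Nico alone covers roofing, HVAC, wiring — every task.
Total fee: 7.
No cover costs less than 7.

7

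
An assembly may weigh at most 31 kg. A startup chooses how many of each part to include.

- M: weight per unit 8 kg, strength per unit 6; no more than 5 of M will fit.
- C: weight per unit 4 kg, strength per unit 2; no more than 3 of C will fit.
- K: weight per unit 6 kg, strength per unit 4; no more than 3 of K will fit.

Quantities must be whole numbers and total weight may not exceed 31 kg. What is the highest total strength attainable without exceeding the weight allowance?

22

3×M and 1×K: weight 30 ≤ 31, strength 3·6 + 1·4 = 22.
1×M, 1×C, and 3×K: weight 30 ≤ 31, strength 1·6 + 1·2 + 3·4 = 20.
Best is 22.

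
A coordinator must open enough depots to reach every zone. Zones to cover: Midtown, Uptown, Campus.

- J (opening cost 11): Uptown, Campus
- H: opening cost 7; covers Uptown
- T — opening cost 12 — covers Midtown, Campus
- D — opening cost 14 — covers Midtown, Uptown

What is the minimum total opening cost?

19

This is an integer covering problem.
The greedy cost-per-new-zone heuristic would pick J and T for 23, but a cheaper cover exists.
Choose H and T: together they cover Midtown, Uptown, Campus — every zone.
Total opening cost: 7 + 12 = 19.
No cover costs less than 19.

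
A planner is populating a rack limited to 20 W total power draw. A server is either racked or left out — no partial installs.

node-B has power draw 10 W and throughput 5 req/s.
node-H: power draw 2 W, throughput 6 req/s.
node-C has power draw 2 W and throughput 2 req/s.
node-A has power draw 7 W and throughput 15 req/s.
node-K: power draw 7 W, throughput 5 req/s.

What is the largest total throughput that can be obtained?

Take node-H, node-C, node-A, and node-K: power draw 2 + 2 + 7 + 7 = 18 ≤ 20, throughput 6 + 2 + 15 + 5 = 28.
No other feasible combination does better.

28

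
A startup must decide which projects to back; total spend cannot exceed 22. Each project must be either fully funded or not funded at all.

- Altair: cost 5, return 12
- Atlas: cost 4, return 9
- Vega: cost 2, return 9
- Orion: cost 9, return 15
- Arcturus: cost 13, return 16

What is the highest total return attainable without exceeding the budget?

Allowing fractional choices, the relaxed optimum would be about 47.5, but projects are indivisible.
Altair + Atlas + Arcturus: cost 5 + 4 + 13 = 22 ≤ 22, return 12 + 9 + 16 = 37.
Altair + Atlas + Vega + Orion: cost 5 + 4 + 2 + 9 = 20 ≤ 22, return 12 + 9 + 9 + 15 = 45.
Altair + Vega + Arcturus: cost 5 + 2 + 13 = 20 ≤ 22, return 12 + 9 + 16 = 37.
Best is Altair, Atlas, Vega, and Orion with total return 45.

45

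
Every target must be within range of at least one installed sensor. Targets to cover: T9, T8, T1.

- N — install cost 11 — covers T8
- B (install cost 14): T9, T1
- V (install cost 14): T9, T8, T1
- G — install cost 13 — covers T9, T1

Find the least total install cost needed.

V alone covers T9, T8, T1 — every target.
Total install cost: 14.
No cover costs less than 14.

14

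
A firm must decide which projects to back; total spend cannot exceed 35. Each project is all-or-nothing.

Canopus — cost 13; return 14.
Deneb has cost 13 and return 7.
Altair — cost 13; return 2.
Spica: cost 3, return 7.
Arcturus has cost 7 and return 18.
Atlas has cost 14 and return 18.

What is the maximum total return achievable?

This is an integer program with binary decision variables.
Take Canopus, Arcturus, and Atlas: cost 13 + 7 + 14 = 34 ≤ 35, return 14 + 18 + 18 = 50.
No other feasible combination does better.

50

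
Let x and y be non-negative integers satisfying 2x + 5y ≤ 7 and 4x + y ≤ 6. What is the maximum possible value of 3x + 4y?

Relaxing integrality, the LP optimum is 7.39 at (x,y) = (1.28, 0.889), which is not an integer point.
(x,y)=(1,1): 2·1+5·1=7≤7, 4·1+1·1=5≤6, objective 7.
(x,y)=(0,1): 2·0+5·1=5≤7, 4·0+1·1=1≤6, objective 4.
(x,y)=(1,0): 2·1+5·0=2≤7, 4·1+1·0=4≤6, objective 3.
The best lattice point is (1,1), giving 7.

7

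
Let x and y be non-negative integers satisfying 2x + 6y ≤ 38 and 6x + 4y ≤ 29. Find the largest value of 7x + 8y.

Relaxing integrality, the LP optimum is 54.07 at (x,y) = (0.786, 6.07), which is not an integer point.
(x,y)=(0,6): 2·0+6·6=36≤38, 6·0+4·6=24≤29, objective 48.
(x,y)=(1,5): 2·1+6·5=32≤38, 6·1+4·5=26≤29, objective 47.
(x,y)=(0,5): 2·0+6·5=30≤38, 6·0+4·5=20≤29, objective 40.
Maximum is 48 at (x,y)=(0,6).

48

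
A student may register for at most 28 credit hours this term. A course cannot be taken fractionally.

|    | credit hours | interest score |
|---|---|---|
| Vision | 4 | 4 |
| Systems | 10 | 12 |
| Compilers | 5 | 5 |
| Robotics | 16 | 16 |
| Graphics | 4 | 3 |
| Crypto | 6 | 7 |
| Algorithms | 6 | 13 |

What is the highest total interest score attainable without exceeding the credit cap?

Allowing fractional choices, the relaxed optimum would be about 38.0, but courses are indivisible.
Systems + Compilers + Crypto + Algorithms: credit hours 10 + 5 + 6 + 6 = 27 ≤ 28, interest score 12 + 5 + 7 + 13 = 37.
Vision + Systems + Crypto + Algorithms: credit hours 4 + 10 + 6 + 6 = 26 ≤ 28, interest score 4 + 12 + 7 + 13 = 36.
Best is Systems, Compilers, Crypto, and Algorithms with total interest score 37.

37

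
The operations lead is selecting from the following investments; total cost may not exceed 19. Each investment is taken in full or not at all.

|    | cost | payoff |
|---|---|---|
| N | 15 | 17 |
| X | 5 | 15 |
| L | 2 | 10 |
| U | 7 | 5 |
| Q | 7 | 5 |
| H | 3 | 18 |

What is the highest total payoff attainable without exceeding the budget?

X + L + U + H: cost 5 + 2 + 7 + 3 = 17 ≤ 19, payoff 15 + 10 + 5 + 18 = 48.
X + L + H: cost 5 + 2 + 3 = 10 ≤ 19, payoff 15 + 10 + 18 = 43.
X + L + Q + H: cost 5 + 2 + 7 + 3 = 17 ≤ 19, payoff 15 + 10 + 5 + 18 = 48.
The maximum payoff is 48; one optimal choice is X, L, U, and H.

48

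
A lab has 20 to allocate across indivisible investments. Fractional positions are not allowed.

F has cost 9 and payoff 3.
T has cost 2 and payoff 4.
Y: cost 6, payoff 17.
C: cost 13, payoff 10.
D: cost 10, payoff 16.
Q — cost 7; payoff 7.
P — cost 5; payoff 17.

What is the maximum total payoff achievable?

45

Take T, Y, Q, and P: cost 2 + 6 + 7 + 5 = 20 ≤ 20, payoff 4 + 17 + 7 + 17 = 45.
No other feasible combination does better.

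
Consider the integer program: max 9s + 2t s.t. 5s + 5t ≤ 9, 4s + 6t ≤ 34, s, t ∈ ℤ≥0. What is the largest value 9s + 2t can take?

9

Relaxing integrality, the LP optimum is 16.20 at (s,t) = (1.8, 0), which is not an integer point.
(s,t)=(1,0): 5·1+5·0=5≤9, 4·1+6·0=4≤34, objective 9.
(s,t)=(0,1): 5·0+5·1=5≤9, 4·0+6·1=6≤34, objective 2.
(s,t)=(0,0): 5·0+5·0=0≤9, 4·0+6·0=0≤34, objective 0.
The best lattice point is (1,0), giving 9.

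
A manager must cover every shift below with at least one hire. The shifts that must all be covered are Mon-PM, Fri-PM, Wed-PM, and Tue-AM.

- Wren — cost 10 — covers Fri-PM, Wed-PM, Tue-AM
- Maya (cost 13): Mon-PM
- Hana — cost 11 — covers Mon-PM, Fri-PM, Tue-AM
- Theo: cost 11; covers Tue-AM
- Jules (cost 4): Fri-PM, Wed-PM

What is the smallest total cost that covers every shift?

Choose Hana and Jules: together they cover Mon-PM, Fri-PM, Wed-PM, Tue-AM — every shift.
Total cost: 11 + 4 = 15.

15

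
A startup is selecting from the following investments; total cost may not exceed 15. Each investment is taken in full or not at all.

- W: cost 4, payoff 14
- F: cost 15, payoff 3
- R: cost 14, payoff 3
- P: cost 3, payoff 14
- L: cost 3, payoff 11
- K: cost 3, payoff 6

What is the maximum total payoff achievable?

45

Take W, P, L, and K: cost 4 + 3 + 3 + 3 = 13 ≤ 15, payoff 14 + 14 + 11 + 6 = 45.
No other feasible combination does better.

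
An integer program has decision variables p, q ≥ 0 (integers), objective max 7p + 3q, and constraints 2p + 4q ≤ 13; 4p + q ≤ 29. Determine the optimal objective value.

42

(p,q)=(6,0) is feasible, giving 42.
(p,q)=(5,0) is feasible, giving 35.
No feasible integer point exceeds 42.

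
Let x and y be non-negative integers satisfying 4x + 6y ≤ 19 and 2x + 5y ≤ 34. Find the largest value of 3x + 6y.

Relaxing integrality, the LP optimum is 19.00 at (x,y) = (0, 3.17), which is not an integer point.
(x,y)=(0,3): 4·0+6·3=18≤19, 2·0+5·3=15≤34, objective 18.
(x,y)=(1,2): 4·1+6·2=16≤19, 2·1+5·2=12≤34, objective 15.
(x,y)=(0,2): 4·0+6·2=12≤19, 2·0+5·2=10≤34, objective 12.
No feasible integer point exceeds 18.

18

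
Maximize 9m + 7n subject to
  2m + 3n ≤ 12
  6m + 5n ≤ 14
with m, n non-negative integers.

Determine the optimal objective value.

The continuous relaxation peaks at (2.33, 0) with value 21.00; rounding to a feasible lattice point costs some objective.
(m,n)=(2,0): 2·2+3·0=4≤12, 6·2+5·0=12≤14, objective 18.
(m,n)=(1,1): 2·1+3·1=5≤12, 6·1+5·1=11≤14, objective 16.
The best lattice point is (2,0), giving 18.

18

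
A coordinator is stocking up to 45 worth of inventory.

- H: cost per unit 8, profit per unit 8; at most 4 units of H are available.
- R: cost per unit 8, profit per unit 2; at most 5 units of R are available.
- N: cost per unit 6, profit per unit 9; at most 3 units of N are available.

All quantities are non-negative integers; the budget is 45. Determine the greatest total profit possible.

4×H and 2×N: cost 44 ≤ 45, profit 4·8 + 2·9 = 50.
3×H and 3×N: cost 42 ≤ 45, profit 3·8 + 3·9 = 51.
Best is 51.

51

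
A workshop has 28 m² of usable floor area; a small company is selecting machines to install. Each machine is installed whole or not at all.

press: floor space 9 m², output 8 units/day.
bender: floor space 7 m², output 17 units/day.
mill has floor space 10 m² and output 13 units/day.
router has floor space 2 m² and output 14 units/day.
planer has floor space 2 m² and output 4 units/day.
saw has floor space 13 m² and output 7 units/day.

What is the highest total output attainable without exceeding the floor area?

Take press, bender, mill, and router: floor space 9 + 7 + 10 + 2 = 28 ≤ 28, output 8 + 17 + 13 + 14 = 52.
No other feasible combination does better.

52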